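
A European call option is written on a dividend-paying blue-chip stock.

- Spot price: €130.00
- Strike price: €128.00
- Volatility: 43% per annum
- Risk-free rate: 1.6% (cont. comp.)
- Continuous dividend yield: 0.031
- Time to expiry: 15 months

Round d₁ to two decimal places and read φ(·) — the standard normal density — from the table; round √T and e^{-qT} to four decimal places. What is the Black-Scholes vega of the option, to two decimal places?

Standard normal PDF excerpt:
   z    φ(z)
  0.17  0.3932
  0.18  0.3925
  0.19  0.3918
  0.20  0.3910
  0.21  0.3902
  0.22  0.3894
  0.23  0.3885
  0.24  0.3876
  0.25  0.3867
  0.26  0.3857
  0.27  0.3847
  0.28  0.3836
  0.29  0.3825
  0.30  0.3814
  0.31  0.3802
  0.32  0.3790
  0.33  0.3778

54.32

T = 1.25;  σ√T = 0.4808
d₁ = [ln(130/128) + (0.016 − 0.031 + ½·0.43²)·1.25] / (σ√T) = (0.0155 + 0.0968) / 0.4808 = 0.2336 → 0.23
√T = √1.25 = 1.1180
φ(d₁) = φ(0.23) = 0.3885
exp(−qT) = exp(−0.031·1.25) = 0.9620
vega = S·exp(−qT)·φ(d₁)·√T = 130·0.9620·0.3885·1.1180 = 54.3189
(Vega is the same for a European call and put with the same parameters.)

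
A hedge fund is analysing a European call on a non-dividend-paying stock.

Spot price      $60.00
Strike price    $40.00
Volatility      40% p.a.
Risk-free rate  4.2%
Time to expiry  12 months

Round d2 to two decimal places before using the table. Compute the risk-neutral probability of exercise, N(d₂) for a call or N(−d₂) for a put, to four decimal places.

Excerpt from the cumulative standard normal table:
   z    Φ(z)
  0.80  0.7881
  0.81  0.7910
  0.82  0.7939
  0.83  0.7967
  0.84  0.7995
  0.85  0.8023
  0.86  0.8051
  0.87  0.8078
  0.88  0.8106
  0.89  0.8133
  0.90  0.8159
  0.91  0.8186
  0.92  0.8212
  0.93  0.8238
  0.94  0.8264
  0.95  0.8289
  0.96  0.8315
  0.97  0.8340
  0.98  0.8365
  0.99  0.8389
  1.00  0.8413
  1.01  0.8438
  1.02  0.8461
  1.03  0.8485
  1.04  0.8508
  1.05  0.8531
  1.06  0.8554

T = 1;  σ√T = 0.4000
ln(S/K) + (r + σ²/2)T = ln(60/40) + (0.042 + 0.4²/2)·1 = 0.4055 + 0.1220 = 0.5275
d₁ = 0.5275 / 0.4000 = 1.3187 ≈ 1.32
d₂ = d₁ − σ√T = 1.3187 − 0.4000 = 0.9187 ≈ 0.92
Pr(exercise) under Q = N(d₂) = 0.8212

0.8212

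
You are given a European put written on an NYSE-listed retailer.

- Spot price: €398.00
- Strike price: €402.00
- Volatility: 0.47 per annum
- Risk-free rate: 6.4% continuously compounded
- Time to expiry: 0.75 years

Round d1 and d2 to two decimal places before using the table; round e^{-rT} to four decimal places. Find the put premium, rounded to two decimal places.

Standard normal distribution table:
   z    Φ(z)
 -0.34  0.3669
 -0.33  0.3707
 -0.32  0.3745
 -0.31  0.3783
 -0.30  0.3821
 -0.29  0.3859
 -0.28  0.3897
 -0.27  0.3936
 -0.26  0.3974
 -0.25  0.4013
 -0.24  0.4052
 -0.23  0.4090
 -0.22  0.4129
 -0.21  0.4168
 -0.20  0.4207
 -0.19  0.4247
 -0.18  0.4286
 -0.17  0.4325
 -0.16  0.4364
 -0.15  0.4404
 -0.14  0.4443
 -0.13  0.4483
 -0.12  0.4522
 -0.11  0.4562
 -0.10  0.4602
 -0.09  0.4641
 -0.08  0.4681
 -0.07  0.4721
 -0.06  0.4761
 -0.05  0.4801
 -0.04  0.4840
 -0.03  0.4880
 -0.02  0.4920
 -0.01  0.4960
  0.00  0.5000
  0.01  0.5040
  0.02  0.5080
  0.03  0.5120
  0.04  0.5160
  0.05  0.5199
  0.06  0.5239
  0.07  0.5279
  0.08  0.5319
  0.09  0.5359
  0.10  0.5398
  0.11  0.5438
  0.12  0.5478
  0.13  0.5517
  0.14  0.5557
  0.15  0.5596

T = 0.75;  σ√T = 0.4070
d₁ = [ln(398/402) + (0.064 + ½·0.47²)·0.75] / (σ√T) = (-0.0100 + 0.1308) / 0.4070 = 0.2969 which rounds to 0.30
d₂ = 0.2969 − 0.4070 = -0.1102 which rounds to -0.11
e^(−rT) = e^(−0.064·0.75) = 0.9531
P = 402·0.9531·N(0.11) − 398·N(-0.30) = 402·0.9531·0.5438 − 398·0.3821 = 208.3549 − 152.0758 = 56.2791

€56.28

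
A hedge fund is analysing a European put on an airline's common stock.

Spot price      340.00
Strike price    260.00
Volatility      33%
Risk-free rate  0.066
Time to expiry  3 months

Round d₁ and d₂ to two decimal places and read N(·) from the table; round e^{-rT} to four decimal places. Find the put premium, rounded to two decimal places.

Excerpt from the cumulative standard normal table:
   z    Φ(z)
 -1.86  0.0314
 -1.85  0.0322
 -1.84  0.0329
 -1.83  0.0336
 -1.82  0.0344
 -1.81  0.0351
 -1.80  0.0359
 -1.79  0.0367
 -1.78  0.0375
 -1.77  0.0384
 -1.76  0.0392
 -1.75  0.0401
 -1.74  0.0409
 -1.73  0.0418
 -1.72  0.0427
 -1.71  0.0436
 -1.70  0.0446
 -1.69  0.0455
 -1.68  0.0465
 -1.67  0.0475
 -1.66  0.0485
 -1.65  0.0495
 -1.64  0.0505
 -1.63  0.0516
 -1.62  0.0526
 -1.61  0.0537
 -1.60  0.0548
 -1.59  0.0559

0.98

σ√T = 0.33·√0.25 = 0.1650
d₁ = [ln(340/260) + (0.066 + 0.33²/2)·0.25] / 0.1650 = [0.2683 + 0.0301] / 0.1650 = 1.8083 → 1.81
d₂ = d₁ − σ√T = 1.8083 − 0.1650 = 1.6433 → 1.64
e^(−rT) = e^(−0.066·0.25) = 0.9836
N(−d₂) = N(-1.64) = 0.0505;  N(−d₁) = N(-1.81) = 0.0351
P = 260·0.9836·0.0505 − 340·0.0351 = 12.9147 − 11.9340 = 0.9807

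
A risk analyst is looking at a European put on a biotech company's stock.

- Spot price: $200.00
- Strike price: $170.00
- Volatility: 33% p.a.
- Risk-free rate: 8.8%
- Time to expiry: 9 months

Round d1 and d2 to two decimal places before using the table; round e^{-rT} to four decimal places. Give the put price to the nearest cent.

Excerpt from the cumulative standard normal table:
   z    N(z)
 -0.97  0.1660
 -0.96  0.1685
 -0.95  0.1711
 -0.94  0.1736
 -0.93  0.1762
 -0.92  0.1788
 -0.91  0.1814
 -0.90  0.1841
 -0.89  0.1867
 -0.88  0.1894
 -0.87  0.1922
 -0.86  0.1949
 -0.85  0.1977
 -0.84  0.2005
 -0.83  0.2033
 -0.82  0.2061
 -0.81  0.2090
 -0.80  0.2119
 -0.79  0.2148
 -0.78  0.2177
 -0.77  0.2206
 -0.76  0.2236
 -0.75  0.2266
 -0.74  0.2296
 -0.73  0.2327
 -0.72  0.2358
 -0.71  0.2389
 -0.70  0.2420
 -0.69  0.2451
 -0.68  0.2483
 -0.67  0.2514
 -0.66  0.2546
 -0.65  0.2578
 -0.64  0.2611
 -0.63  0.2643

T = 0.75;  σ√T = 0.2858
d₁ = [ln(200/170) + (0.088 + 0.33²/2)·0.75] / 0.2858 = [0.1625 + 0.1068] / 0.2858 = 0.9425 → 0.94
d₂ = d₁ − σ√T = 0.9425 − 0.2858 = 0.6567 → 0.66
e^(−rT) = e^(−0.088·0.75) = 0.9361
N(−d₂) = N(-0.66) = 0.2546;  N(−d₁) = N(-0.94) = 0.1736
P = 170·0.9361·0.2546 − 200·0.1736 = 40.5163 − 34.7200 = 5.7963

$5.80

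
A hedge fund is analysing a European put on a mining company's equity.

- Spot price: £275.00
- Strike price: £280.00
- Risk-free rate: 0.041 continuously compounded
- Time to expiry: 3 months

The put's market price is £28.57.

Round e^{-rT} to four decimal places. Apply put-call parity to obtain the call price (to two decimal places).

£26.43

exp(−rT) = exp(−0.041·0.25) = 0.9898
Put-call parity: C − P = S − K·e^(−rT) = 275 − 280·0.9898 = 275 − 277.1440 = -2.1440
C = P + (C − P) = 28.57 + (-2.1440) = 26.4260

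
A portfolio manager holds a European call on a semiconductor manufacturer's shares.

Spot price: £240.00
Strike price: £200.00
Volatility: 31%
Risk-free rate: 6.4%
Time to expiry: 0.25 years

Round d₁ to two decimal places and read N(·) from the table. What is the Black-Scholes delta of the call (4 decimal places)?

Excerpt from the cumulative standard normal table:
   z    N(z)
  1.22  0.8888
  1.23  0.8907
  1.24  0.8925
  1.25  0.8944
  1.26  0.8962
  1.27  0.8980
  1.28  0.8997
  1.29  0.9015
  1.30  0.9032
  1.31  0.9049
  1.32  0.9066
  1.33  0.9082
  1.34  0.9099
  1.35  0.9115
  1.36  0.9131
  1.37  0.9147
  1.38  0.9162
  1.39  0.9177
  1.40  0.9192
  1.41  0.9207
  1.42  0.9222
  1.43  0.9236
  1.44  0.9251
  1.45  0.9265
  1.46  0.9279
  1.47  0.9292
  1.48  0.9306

T = 0.25;  σ√T = 0.1550
d₁ = [ln(240/200) + (0.064 + 0.31²/2)·0.25] / 0.1550 = [0.1823 + 0.0280] / 0.1550 = 1.3570 ≈ 1.36
N(d₁) = N(1.36) = 0.9131
Δ_call = N(d₁) = 0.9131

0.9131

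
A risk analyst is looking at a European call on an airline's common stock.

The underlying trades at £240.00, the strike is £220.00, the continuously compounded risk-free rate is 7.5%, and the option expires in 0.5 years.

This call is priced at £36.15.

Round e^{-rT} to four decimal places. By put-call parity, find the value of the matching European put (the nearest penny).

e^(−rT) = e^(−0.075·0.5) = 0.9632
Put-call parity: C − P = S − K·e^(−rT) = 240 − 220·0.9632 = 240 − 211.9040 = 28.0960
P = C − (C − P) = 36.15 − (28.0960) = 8.0540

£8.05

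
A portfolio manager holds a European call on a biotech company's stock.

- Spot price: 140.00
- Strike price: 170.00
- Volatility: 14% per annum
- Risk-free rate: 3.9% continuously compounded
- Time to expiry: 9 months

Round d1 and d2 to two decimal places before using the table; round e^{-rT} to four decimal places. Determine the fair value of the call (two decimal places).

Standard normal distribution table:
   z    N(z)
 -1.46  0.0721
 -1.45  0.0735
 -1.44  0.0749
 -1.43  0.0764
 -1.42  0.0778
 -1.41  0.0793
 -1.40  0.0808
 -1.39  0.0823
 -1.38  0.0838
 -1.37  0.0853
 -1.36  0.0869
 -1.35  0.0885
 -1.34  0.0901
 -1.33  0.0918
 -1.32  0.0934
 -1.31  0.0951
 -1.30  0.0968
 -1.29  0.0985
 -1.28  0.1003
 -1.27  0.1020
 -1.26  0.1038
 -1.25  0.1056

σ√T = 0.14 × 0.8660 = 0.1212
ln(S/K) + (r + σ²/2)T = ln(140/170) + (0.039 + 0.14²/2)·0.75 = -0.1942 + 0.0366 = -0.1576
d₁ = -0.1576 / 0.1212 = -1.2995 which rounds to -1.30
d₂ = d₁ − σ√T = -1.2995 − 0.1212 = -1.4207 which rounds to -1.42
exp(−rT) = exp(−0.039·0.75) = 0.9712
N(d₁) = N(-1.30) = 0.0968;  N(d₂) = N(-1.42) = 0.0778
C = 140·0.0968 − 170·0.9712·0.0778 = 13.5520 − 12.8451 = 0.7069

0.71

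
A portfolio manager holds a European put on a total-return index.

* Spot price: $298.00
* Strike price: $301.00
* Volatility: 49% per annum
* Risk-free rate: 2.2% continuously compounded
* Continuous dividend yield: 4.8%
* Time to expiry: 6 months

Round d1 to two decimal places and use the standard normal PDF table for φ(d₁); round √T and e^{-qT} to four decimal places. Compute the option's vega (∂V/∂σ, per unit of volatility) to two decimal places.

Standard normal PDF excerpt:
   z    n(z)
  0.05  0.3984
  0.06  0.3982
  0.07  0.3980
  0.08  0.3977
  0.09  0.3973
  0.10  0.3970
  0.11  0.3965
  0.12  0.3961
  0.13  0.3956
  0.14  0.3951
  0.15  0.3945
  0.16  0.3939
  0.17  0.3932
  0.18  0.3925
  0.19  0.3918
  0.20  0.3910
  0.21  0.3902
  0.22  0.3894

81.57

σ√T = 0.49 × 0.7071 = 0.3465
d₁ = [ln(298/301) + (0.022 − 0.048 + ½·0.49²)·0.5] / (σ√T) = (-0.0100 + 0.0470) / 0.3465 = 0.1068 which rounds to 0.11
√T = √0.5 = 0.7071
φ(d₁) = φ(0.11) = 0.3965
e^(−qT) = e^(−0.048·0.5) = 0.9763
vega = S·e^(−qT)·φ(d₁)·√T = 298·0.9763·0.3965·0.7071 = 81.5687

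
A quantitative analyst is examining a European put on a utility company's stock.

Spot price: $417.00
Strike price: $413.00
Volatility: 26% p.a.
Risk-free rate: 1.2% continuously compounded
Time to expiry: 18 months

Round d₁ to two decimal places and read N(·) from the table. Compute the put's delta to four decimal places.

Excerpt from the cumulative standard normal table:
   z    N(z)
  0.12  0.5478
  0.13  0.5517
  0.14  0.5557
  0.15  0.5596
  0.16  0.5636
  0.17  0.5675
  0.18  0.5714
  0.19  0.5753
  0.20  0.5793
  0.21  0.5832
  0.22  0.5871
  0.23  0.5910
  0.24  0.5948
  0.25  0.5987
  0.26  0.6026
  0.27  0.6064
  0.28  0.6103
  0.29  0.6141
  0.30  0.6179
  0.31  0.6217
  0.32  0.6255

T = 1.5;  σ√T = 0.3184
d₁ = [ln(417/413) + (0.012 + 0.26²/2)·1.5] / 0.3184 = [0.0096 + 0.0687] / 0.3184 = 0.2460 ⇒ 0.25
N(d₁) = N(0.25) = 0.5987
Δ_put = N(d₁) − 1 = 0.5987 − 1 = -0.4013

-0.4013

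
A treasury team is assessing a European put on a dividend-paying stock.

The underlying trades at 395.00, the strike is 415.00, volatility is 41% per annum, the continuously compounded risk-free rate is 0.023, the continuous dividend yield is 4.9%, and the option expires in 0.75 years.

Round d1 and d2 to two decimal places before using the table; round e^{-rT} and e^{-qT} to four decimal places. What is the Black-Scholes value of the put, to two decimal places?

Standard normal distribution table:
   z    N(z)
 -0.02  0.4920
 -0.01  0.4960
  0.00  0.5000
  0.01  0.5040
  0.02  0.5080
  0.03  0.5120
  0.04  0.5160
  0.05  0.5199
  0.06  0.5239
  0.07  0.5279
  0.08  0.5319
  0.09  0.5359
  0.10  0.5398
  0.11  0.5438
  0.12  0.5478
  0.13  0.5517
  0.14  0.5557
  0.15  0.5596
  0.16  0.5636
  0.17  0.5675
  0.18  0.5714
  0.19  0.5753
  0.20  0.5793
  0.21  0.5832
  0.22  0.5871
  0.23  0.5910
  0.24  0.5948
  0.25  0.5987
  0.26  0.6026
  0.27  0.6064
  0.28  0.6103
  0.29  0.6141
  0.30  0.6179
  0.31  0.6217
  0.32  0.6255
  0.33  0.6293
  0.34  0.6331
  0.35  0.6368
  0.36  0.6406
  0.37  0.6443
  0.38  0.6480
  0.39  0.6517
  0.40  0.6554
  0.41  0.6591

σ√T = 0.41·√0.75 = 0.3551
d₁ = [ln(395/415) + (0.023 − 0.049 + 0.41²/2)·0.75] / 0.3551 = [-0.0494 + 0.0435] / 0.3551 = -0.0165 which rounds to -0.02
d₂ = d₁ − σ√T = -0.0165 − 0.3551 = -0.3716 which rounds to -0.37
e^(−qT) = e^(−0.049·0.75) = 0.9639;  e^(−rT) = e^(−0.023·0.75) = 0.9829
N(−d₂) = N(0.37) = 0.6443;  N(−d₁) = N(0.02) = 0.5080
P = 415·0.9829·0.6443 − 395·0.9639·0.5080 = 262.8122 − 193.4162 = 69.3961

69.40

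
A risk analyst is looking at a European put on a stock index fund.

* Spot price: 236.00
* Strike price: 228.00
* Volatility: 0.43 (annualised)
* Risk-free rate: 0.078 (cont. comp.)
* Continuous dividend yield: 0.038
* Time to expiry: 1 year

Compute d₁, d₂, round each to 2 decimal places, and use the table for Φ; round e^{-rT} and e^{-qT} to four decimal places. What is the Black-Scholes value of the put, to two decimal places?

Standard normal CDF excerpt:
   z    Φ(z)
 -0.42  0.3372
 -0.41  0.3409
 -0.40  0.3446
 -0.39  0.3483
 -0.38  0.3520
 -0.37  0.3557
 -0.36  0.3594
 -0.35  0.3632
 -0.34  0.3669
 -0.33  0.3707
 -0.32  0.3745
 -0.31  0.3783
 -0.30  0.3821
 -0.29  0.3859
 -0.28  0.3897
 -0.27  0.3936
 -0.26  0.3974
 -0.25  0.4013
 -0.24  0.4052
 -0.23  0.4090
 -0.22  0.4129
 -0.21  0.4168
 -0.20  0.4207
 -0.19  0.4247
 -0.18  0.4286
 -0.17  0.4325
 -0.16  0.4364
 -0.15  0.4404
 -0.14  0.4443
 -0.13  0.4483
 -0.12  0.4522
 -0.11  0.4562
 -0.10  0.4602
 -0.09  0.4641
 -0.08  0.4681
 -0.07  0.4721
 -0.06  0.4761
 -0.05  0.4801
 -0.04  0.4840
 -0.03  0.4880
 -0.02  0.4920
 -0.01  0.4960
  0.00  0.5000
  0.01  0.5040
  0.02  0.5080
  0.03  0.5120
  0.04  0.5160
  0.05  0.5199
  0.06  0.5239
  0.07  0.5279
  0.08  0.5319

σ√T = 0.43·√1 = 0.4300
d₁ = [ln(236/228) + (0.078 − 0.038 + 0.43²/2)·1] / 0.4300 = [0.0345 + 0.1324] / 0.4300 = 0.3882 which rounds to 0.39
d₂ = d₁ − σ√T = 0.3882 − 0.4300 = -0.0418 which rounds to -0.04
exp(−qT) = exp(−0.038·1) = 0.9627;  exp(−rT) = exp(−0.078·1) = 0.9250
N(−d₂) = N(0.04) = 0.5160;  N(−d₁) = N(-0.39) = 0.3483
P = 228·0.9250·0.5160 − 236·0.9627·0.3483 = 108.8244 − 79.1328 = 29.6916

29.69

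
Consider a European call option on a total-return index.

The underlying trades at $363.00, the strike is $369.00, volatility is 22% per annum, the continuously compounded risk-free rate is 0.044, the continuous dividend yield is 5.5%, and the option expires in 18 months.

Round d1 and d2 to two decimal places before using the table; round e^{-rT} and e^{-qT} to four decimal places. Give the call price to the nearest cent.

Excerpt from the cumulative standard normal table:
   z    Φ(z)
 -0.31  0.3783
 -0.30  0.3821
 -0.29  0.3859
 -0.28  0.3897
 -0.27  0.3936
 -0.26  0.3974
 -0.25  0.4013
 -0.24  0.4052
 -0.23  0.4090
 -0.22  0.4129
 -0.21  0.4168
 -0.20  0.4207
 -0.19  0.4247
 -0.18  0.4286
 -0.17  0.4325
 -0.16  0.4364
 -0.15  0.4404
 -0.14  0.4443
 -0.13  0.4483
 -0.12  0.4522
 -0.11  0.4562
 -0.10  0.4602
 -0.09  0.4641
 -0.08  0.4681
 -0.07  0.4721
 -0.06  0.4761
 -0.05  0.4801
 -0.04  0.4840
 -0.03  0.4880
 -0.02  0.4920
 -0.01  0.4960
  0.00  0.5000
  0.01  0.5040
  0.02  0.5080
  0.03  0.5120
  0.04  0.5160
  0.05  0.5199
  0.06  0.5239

σ√T = 0.22 × 1.2247 = 0.2694
d₁ = [ln(363/369) + (0.044 − 0.055 + 0.22²/2)·1.5] / 0.2694 = [-0.0164 + 0.0198] / 0.2694 = 0.0126 ⇒ 0.01
d₂ = d₁ − σ√T = 0.0126 − 0.2694 = -0.2568 ⇒ -0.26
e^(−qT) = e^(−0.055·1.5) = 0.9208;  e^(−rT) = e^(−0.044·1.5) = 0.9361
N(d₁) = N(0.01) = 0.5040;  N(d₂) = N(-0.26) = 0.3974
C = 363·0.9208·0.5040 − 369·0.9361·0.3974 = 168.4622 − 137.2703 = 31.1919

$31.19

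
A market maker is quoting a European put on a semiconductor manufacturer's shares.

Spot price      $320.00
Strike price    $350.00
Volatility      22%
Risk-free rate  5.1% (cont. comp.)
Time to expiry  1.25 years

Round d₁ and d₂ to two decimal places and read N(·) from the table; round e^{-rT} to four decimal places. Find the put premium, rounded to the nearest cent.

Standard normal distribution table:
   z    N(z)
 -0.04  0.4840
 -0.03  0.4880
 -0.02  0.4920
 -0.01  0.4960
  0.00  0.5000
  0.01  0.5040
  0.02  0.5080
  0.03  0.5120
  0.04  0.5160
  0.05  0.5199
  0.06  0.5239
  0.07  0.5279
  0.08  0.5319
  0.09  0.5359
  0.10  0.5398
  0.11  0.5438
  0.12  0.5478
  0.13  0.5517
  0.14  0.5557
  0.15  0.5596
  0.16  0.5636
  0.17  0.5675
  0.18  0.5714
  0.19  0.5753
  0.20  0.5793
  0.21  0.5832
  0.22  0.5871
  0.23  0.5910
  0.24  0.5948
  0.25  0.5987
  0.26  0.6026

σ√T = 0.22·√1.25 = 0.2460
d₁ = [ln(320/350) + (0.051 + 0.22²/2)·1.25] / 0.2460 = [-0.0896 + 0.0940] / 0.2460 = 0.0178 → 0.02
d₂ = d₁ − σ√T = 0.0178 − 0.2460 = -0.2281 → -0.23
e^(−rT) = e^(−0.051·1.25) = 0.9382
P = 350·0.9382·N(0.23) − 320·N(-0.02) = 350·0.9382·0.5910 − 320·0.4920 = 194.0667 − 157.4400 = 36.6267

$36.63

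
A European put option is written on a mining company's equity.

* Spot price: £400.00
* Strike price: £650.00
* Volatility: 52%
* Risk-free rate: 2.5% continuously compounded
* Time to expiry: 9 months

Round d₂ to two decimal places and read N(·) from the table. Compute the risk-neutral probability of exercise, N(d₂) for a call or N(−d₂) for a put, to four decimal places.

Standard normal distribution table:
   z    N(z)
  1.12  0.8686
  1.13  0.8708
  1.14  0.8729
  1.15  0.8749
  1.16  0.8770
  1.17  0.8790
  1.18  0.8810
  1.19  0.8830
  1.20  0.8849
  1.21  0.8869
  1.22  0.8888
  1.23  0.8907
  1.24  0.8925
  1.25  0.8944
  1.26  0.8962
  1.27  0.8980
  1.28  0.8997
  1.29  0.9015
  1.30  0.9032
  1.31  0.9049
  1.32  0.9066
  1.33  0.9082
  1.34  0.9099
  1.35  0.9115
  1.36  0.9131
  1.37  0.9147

0.8962

σ√T = 0.52·√0.75 = 0.4503
ln(S/K) + (r + σ²/2)T = ln(400/650) + (0.025 + 0.52²/2)·0.75 = -0.4855 + 0.1202 = -0.3654
d₁ = -0.3654 / 0.4503 = -0.8113 ≈ -0.81
d₂ = d₁ − σ√T = -0.8113 − 0.4503 = -1.2616 ≈ -1.26
Risk-neutral Pr[S_T < K] = N(−d₂) = N(1.26) = 0.8962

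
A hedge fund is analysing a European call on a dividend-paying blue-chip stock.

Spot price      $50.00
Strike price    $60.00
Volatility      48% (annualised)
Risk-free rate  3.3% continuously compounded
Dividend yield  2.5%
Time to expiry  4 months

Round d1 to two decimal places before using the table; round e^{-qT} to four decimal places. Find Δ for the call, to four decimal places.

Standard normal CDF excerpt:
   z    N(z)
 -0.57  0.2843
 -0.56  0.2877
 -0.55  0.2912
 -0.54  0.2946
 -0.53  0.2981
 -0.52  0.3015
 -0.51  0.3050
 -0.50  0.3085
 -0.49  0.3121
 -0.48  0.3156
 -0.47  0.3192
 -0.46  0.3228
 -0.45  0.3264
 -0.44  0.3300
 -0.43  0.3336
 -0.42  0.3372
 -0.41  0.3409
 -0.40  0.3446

T = 0.3333;  σ√T = 0.2771
d₁ = [ln(50/60) + (0.033 − 0.025 + 0.48²/2)·0.3333] / 0.2771 = [-0.1823 + 0.0411] / 0.2771 = -0.5097 ⇒ -0.51
N(d₁) = N(-0.51) = 0.3050
Δ_call = e^(−qT)·N(d₁) = 0.9917·0.3050 = 0.3025

0.3025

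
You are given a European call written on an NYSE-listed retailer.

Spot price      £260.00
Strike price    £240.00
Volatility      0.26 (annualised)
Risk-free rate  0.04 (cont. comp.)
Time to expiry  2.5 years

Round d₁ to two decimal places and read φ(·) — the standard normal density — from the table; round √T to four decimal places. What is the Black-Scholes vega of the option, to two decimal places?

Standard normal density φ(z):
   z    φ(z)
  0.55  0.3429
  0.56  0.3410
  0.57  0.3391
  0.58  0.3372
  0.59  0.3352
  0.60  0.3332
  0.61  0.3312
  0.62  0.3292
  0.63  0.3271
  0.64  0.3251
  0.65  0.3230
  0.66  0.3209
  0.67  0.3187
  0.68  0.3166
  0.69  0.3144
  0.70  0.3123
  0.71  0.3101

133.64

σ√T = 0.26 × 1.5811 = 0.4111
d₁ = [ln(260/240) + (0.04 + 0.26²/2)·2.5] / 0.4111 = [0.0800 + 0.1845] / 0.4111 = 0.6435 ⇒ 0.64
√T = √2.5 = 1.5811
φ(d₁) = φ(0.64) = 0.3251
vega = S·φ(d₁)·√T = 260·0.3251·1.5811 = 133.6441
(The put has the same vega.)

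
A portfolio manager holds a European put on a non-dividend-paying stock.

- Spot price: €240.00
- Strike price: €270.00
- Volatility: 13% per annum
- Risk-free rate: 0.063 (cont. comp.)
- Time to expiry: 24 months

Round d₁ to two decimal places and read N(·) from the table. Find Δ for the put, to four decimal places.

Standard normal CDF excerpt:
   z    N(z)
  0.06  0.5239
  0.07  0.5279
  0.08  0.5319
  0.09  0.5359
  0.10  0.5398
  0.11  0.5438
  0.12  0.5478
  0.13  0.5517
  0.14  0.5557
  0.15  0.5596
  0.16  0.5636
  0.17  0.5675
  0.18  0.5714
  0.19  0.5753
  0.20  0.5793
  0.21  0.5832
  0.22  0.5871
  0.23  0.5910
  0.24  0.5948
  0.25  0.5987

σ√T = 0.13·√2 = 0.1838
d₁ = [ln(240/270) + (0.063 + 0.13²/2)·2] / 0.1838 = [-0.1178 + 0.1429] / 0.1838 = 0.1366 → 0.14
N(d₁) = N(0.14) = 0.5557
Δ_put = N(d₁) − 1 = 0.5557 − 1 = -0.4443

-0.4443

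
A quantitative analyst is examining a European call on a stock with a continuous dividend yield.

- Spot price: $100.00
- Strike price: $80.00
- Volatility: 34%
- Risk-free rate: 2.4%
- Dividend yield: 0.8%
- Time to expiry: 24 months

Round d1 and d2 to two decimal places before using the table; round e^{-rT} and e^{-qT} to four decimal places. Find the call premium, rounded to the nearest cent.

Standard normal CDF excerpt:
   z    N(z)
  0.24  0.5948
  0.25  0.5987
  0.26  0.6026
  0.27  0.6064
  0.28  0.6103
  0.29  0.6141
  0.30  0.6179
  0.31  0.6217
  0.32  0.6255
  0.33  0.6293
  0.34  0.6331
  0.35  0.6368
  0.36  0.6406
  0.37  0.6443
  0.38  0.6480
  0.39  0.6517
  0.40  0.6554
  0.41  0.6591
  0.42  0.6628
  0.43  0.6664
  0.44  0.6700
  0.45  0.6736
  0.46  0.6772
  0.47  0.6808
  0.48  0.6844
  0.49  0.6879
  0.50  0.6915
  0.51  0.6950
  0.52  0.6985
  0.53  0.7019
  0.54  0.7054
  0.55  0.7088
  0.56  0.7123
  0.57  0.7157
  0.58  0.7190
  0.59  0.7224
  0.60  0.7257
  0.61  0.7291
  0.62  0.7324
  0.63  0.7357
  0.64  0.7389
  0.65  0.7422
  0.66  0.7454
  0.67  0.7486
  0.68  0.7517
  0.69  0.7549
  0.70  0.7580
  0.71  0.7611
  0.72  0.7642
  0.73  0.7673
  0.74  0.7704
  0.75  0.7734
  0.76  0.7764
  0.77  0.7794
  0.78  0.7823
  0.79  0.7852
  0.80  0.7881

$29.88

σ√T = 0.34 × 1.4142 = 0.4808
d₁ = [ln(100/80) + (0.024 − 0.008 + 0.34²/2)·2] / 0.4808 = [0.2231 + 0.1476] / 0.4808 = 0.7710 which rounds to 0.77
d₂ = d₁ − σ√T = 0.7710 − 0.4808 = 0.2902 which rounds to 0.29
e^(−qT) = e^(−0.008·2) = 0.9841;  e^(−rT) = e^(−0.024·2) = 0.9531
N(d₁) = N(0.77) = 0.7794;  N(d₂) = N(0.29) = 0.6141
C = 100·0.9841·0.7794 − 80·0.9531·0.6141 = 76.7008 − 46.8239 = 29.8769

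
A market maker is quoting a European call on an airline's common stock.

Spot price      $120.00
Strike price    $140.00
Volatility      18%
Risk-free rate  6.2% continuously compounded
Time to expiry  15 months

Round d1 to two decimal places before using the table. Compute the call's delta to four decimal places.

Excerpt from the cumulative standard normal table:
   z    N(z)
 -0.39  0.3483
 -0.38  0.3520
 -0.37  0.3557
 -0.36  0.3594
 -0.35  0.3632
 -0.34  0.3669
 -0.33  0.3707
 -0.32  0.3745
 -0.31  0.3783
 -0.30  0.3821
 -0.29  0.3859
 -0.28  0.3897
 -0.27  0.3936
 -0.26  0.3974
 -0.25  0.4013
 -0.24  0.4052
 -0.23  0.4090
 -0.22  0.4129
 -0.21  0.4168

σ√T = 0.18·√1.25 = 0.2012
ln(S/K) + (r + σ²/2)T = ln(120/140) + (0.062 + 0.18²/2)·1.25 = -0.1542 + 0.0977 = -0.0564
d₁ = -0.0564 / 0.2012 = -0.2803 ⇒ -0.28
N(d₁) = N(-0.28) = 0.3897
Δ_call = N(d₁) = 0.3897

0.3897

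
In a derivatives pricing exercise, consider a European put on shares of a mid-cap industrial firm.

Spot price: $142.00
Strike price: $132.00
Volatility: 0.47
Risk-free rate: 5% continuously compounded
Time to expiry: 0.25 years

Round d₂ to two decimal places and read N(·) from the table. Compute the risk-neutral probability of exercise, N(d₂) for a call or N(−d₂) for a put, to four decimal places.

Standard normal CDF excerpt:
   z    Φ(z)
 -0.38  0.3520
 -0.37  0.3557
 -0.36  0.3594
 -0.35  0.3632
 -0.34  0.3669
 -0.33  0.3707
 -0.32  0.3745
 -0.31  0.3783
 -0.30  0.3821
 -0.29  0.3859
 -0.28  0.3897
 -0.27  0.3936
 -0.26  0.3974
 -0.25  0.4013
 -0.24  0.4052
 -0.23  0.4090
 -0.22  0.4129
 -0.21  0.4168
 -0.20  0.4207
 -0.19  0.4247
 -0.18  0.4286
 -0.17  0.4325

σ√T = 0.47·√0.25 = 0.2350
d₁ = [ln(142/132) + (0.05 + 0.47²/2)·0.25] / 0.2350 = [0.0730 + 0.0401] / 0.2350 = 0.4814 ≈ 0.48
d₂ = d₁ − σ√T = 0.4814 − 0.2350 = 0.2464 ≈ 0.25
Risk-neutral Pr[S_T < K] = N(−d₂) = N(-0.25) = 0.4013

0.4013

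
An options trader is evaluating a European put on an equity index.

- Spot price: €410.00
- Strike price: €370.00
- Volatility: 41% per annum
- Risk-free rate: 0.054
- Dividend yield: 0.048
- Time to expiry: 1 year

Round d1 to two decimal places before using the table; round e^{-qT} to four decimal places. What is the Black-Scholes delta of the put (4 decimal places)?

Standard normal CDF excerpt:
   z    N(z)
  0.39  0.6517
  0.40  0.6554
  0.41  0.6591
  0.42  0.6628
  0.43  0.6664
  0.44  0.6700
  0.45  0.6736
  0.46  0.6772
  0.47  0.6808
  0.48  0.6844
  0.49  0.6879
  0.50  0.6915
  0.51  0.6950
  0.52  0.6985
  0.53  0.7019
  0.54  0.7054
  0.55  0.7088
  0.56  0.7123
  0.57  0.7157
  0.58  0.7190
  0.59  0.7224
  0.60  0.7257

σ√T = 0.41·√1 = 0.4100
d₁ = [ln(410/370) + (0.054 − 0.048 + 0.41²/2)·1] / 0.4100 = [0.1027 + 0.0900] / 0.4100 = 0.4700 ⇒ 0.47
N(d₁) = N(0.47) = 0.6808
Δ_put = e^(−qT)·(N(d₁) − 1) = 0.9531·(0.6808 − 1) = -0.3042

-0.3042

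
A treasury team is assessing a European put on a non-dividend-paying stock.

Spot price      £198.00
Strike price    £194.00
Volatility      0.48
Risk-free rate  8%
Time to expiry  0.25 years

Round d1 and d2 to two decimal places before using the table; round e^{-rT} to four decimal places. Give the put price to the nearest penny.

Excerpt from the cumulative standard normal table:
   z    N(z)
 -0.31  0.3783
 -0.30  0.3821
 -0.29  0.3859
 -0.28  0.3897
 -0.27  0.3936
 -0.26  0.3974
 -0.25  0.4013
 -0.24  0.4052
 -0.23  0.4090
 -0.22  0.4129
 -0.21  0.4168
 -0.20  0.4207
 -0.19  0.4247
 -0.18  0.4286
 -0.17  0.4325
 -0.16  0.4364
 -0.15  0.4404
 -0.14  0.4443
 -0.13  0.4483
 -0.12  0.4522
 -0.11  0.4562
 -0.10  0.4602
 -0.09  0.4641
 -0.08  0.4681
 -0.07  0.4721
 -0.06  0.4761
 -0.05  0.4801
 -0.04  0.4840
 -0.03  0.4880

σ√T = 0.48 × 0.5000 = 0.2400
d₁ = [ln(198/194) + (0.08 + 0.48²/2)·0.25] / 0.2400 = [0.0204 + 0.0488] / 0.2400 = 0.2884 ≈ 0.29
d₂ = d₁ − σ√T = 0.2884 − 0.2400 = 0.0484 ≈ 0.05
e^(−rT) = e^(−0.08·0.25) = 0.9802
N(−d₂) = N(-0.05) = 0.4801;  N(−d₁) = N(-0.29) = 0.3859
P = 194·0.9802·0.4801 − 198·0.3859 = 91.2952 − 76.4082 = 14.8870

£14.89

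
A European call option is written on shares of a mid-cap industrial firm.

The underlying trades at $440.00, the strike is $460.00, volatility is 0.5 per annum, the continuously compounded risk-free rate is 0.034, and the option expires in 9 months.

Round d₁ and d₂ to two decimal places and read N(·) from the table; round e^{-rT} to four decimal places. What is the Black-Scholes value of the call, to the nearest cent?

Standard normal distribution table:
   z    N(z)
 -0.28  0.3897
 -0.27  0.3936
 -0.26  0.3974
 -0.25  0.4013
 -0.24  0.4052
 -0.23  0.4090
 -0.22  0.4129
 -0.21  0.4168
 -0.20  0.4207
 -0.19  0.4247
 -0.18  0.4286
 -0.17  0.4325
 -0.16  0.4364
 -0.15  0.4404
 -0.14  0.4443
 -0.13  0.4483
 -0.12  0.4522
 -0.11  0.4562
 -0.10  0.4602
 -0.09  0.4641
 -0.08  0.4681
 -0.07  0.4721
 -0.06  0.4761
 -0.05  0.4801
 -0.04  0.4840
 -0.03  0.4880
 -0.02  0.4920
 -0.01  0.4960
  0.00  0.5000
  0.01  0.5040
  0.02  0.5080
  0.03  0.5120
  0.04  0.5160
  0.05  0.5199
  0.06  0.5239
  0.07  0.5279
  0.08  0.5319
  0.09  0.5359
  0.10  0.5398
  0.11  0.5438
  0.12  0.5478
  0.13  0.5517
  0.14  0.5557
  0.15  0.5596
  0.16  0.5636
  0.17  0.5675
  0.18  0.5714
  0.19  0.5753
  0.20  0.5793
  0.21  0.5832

$71.50

T = 0.75;  σ√T = 0.4330
d₁ = [ln(440/460) + (0.034 + ½·0.5²)·0.75] / (σ√T) = (-0.0445 + 0.1192) / 0.4330 = 0.1727 → 0.17
d₂ = 0.1727 − 0.4330 = -0.2603 → -0.26
exp(−rT) = exp(−0.034·0.75) = 0.9748
C = 440·N(0.17) − 460·0.9748·N(-0.26) = 440·0.5675 − 460·0.9748·0.3974 = 249.7000 − 178.1973 = 71.5027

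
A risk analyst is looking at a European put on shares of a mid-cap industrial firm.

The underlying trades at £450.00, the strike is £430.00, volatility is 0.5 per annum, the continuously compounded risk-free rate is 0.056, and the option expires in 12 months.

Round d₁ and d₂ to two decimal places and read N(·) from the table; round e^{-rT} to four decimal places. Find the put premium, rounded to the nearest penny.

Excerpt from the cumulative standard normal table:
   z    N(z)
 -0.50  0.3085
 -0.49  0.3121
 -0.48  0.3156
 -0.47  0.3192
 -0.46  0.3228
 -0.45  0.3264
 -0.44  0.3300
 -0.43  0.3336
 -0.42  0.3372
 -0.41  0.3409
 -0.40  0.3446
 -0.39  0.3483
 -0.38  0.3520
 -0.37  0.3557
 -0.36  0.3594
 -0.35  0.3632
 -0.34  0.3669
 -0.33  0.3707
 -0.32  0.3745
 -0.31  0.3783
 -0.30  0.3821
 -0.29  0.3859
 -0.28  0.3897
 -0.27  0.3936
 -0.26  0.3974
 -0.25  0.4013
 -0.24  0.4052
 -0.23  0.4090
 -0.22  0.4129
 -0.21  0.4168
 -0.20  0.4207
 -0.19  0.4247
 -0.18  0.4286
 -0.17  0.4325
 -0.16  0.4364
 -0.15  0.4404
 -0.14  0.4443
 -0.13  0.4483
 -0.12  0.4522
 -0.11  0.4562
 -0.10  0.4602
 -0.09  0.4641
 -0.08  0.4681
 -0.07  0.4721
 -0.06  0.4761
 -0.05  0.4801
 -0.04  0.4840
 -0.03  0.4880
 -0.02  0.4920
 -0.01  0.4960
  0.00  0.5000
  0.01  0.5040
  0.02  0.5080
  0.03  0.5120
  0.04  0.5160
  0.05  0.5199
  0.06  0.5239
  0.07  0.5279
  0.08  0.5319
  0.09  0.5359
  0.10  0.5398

£64.49

σ√T = 0.5 × 1.0000 = 0.5000
d₁ = [ln(450/430) + (0.056 + ½·0.5²)·1] / (σ√T) = (0.0455 + 0.1810) / 0.5000 = 0.4529 ≈ 0.45
d₂ = 0.4529 − 0.5000 = -0.0471 ≈ -0.05
exp(−rT) = exp(−0.056·1) = 0.9455
N(−d₂) = N(0.05) = 0.5199;  N(−d₁) = N(-0.45) = 0.3264
P = 430·0.9455·0.5199 − 450·0.3264 = 211.3731 − 146.8800 = 64.4931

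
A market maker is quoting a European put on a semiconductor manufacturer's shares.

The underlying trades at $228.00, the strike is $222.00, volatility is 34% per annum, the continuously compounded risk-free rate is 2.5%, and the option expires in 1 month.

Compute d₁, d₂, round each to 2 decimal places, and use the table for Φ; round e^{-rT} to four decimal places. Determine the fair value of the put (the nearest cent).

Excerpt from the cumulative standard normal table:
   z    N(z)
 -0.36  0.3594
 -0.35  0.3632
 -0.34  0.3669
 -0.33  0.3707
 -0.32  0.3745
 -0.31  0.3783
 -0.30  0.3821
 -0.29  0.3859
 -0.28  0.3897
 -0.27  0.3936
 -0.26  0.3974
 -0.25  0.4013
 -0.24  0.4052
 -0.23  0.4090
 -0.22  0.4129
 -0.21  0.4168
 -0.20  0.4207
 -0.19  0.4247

$6.11

σ√T = 0.34·√0.08333 = 0.0981
d₁ = [ln(228/222) + (0.025 + 0.34²/2)·0.08333] / 0.0981 = [0.0267 + 0.0069] / 0.0981 = 0.3420 → 0.34
d₂ = d₁ − σ√T = 0.3420 − 0.0981 = 0.2439 → 0.24
exp(−rT) = exp(−0.025·0.08333) = 0.9979
P = 222·0.9979·N(-0.24) − 228·N(-0.34) = 222·0.9979·0.4052 − 228·0.3669 = 89.7655 − 83.6532 = 6.1123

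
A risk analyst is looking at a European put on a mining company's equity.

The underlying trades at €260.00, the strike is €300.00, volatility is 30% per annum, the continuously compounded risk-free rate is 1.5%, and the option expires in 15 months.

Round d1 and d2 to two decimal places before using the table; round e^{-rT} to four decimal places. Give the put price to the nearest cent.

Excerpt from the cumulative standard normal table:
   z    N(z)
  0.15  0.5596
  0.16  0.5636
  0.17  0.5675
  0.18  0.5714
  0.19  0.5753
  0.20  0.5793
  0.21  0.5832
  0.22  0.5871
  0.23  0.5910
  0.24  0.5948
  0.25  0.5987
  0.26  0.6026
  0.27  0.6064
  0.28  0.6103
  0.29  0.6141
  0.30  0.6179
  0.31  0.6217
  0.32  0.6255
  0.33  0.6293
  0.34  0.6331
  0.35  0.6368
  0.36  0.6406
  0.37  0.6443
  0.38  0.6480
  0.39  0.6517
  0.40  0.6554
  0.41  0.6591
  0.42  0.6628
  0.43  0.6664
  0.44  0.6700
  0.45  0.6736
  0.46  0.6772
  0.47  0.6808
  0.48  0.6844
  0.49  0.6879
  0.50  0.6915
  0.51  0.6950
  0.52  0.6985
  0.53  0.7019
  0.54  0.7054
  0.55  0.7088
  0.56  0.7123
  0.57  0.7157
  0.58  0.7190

σ√T = 0.3 × 1.1180 = 0.3354
d₁ = [ln(260/300) + (0.015 + 0.3²/2)·1.25] / 0.3354 = [-0.1431 + 0.0750] / 0.3354 = -0.2030 which rounds to -0.20
d₂ = d₁ − σ√T = -0.2030 − 0.3354 = -0.5384 which rounds to -0.54
exp(−rT) = exp(−0.015·1.25) = 0.9814
P = 300·0.9814·N(0.54) − 260·N(0.20) = 300·0.9814·0.7054 − 260·0.5793 = 207.6839 − 150.6180 = 57.0659

€57.07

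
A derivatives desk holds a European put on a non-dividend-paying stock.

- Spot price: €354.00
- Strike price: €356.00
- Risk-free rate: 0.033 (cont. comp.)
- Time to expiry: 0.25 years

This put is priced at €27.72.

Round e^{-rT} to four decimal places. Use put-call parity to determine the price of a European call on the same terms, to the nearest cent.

exp(−rT) = exp(−0.033·0.25) = 0.9918
Put-call parity: C − P = S − K·e^(−rT) = 354 − 356·0.9918 = 354 − 353.0808 = 0.9192
C = P + (C − P) = 27.72 + (0.9192) = 28.6392

€28.64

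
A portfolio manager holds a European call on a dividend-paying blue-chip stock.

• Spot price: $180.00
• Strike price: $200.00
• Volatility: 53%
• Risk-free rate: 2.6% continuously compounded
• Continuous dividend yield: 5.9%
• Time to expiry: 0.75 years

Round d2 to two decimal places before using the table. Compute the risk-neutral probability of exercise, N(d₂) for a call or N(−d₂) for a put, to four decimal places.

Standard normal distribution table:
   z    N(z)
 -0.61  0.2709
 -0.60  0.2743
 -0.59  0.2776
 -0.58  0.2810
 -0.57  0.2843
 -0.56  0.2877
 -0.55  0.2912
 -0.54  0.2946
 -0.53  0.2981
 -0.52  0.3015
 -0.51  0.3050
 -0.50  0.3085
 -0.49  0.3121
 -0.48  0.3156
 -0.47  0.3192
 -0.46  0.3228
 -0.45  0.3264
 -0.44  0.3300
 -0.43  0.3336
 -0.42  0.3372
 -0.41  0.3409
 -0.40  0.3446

0.3050

σ√T = 0.53·√0.75 = 0.4590
ln(S/K) + (r − q + σ²/2)T = ln(180/200) + (0.026 − 0.059 + 0.53²/2)·0.75 = -0.1054 + 0.0806 = -0.0248
d₁ = -0.0248 / 0.4590 = -0.0540 which rounds to -0.05
d₂ = d₁ − σ√T = -0.0540 − 0.4590 = -0.5130 which rounds to -0.51
Risk-neutral Pr[S_T > K] = N(d₂) = N(-0.51) = 0.3050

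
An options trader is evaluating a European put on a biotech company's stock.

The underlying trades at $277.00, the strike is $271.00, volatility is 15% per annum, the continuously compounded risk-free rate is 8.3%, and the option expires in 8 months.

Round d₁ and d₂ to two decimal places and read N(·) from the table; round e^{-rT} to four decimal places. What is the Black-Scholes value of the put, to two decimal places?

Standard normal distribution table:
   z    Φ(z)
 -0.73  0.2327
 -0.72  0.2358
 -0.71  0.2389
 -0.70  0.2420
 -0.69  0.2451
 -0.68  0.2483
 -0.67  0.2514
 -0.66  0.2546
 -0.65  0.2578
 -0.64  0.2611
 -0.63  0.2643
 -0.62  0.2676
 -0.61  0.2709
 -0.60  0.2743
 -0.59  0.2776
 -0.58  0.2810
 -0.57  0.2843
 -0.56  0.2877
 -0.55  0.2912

σ√T = 0.15 × 0.8165 = 0.1225
d₁ = [ln(277/271) + (0.083 + ½·0.15²)·0.6667] / (σ√T) = (0.0219 + 0.0628) / 0.1225 = 0.6918 ≈ 0.69
d₂ = 0.6918 − 0.1225 = 0.5694 ≈ 0.57
exp(−rT) = exp(−0.083·0.6667) = 0.9462
N(−d₂) = N(-0.57) = 0.2843;  N(−d₁) = N(-0.69) = 0.2451
P = 271·0.9462·0.2843 − 277·0.2451 = 72.9003 − 67.8927 = 5.0076

$5.01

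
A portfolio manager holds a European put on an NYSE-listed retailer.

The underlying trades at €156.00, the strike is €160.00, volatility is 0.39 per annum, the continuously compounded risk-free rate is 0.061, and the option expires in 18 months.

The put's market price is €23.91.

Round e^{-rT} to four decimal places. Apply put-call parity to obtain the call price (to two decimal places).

€33.89

exp(−rT) = exp(−0.061·1.5) = 0.9126
Put-call parity: C − P = S − K·e^(−rT) = 156 − 160·0.9126 = 156 − 146.0160 = 9.9840
C = P + (C − P) = 23.91 + (9.9840) = 33.8940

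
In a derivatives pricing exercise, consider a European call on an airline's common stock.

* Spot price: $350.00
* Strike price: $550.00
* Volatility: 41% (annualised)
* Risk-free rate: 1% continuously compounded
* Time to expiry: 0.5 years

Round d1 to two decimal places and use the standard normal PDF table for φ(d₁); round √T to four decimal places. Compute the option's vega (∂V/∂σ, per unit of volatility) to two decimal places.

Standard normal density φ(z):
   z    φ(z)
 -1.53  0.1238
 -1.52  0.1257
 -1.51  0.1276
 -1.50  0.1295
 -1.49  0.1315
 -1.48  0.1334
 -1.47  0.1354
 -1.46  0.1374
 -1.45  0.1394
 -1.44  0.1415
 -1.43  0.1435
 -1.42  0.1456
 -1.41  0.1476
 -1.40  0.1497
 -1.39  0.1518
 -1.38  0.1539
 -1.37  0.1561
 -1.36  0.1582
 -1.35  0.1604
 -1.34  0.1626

37.05

T = 0.5;  σ√T = 0.2899
d₁ = [ln(350/550) + (0.01 + 0.41²/2)·0.5] / 0.2899 = [-0.4520 + 0.0470] / 0.2899 = -1.3968 ⇒ -1.40
√T = √0.5 = 0.7071
φ(d₁) = φ(-1.40) = 0.1497
vega = S·φ(d₁)·√T = 350·0.1497·0.7071 = 37.0485
(Vega is the same for a European call and put with the same parameters.)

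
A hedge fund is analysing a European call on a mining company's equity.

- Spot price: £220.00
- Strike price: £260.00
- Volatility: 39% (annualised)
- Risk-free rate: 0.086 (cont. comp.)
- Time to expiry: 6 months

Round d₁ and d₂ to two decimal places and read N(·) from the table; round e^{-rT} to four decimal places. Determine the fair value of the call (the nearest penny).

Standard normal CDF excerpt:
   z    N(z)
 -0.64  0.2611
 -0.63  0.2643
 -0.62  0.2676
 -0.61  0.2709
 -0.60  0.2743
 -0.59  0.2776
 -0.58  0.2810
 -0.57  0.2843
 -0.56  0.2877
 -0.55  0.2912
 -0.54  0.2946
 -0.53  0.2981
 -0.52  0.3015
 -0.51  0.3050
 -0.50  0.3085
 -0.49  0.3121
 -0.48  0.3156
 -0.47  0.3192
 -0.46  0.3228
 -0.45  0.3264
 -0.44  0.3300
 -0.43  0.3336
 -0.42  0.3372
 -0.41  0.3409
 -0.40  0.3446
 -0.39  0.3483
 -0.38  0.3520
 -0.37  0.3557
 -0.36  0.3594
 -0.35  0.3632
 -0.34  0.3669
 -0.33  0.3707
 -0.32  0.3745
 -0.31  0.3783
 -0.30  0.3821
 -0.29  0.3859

£14.09

σ√T = 0.39 × 0.7071 = 0.2758
ln(S/K) + (r + σ²/2)T = ln(220/260) + (0.086 + 0.39²/2)·0.5 = -0.1671 + 0.0810 = -0.0860
d₁ = -0.0860 / 0.2758 = -0.3120 which rounds to -0.31
d₂ = d₁ − σ√T = -0.3120 − 0.2758 = -0.5877 which rounds to -0.59
e^(−rT) = e^(−0.086·0.5) = 0.9579
N(d₁) = N(-0.31) = 0.3783;  N(d₂) = N(-0.59) = 0.2776
C = 220·0.3783 − 260·0.9579·0.2776 = 83.2260 − 69.1374 = 14.0886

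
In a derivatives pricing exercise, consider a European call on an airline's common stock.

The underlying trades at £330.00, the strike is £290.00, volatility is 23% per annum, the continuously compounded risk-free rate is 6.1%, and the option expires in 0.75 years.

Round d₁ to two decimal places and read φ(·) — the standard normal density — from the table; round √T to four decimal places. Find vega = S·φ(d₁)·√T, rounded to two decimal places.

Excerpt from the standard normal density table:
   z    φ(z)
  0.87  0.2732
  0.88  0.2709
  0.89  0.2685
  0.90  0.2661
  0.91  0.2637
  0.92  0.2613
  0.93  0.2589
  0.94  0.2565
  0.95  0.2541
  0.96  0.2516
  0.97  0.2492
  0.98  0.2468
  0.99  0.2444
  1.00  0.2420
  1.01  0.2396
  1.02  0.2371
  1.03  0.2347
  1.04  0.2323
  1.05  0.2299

70.53

σ√T = 0.23·√0.75 = 0.1992
d₁ = [ln(330/290) + (0.061 + 0.23²/2)·0.75] / 0.1992 = [0.1292 + 0.0656] / 0.1992 = 0.9780 ≈ 0.98
√T = √0.75 = 0.8660
φ(d₁) = φ(0.98) = 0.2468
vega = S·φ(d₁)·√T = 330·0.2468·0.8660 = 70.5305
(Vega is the same for a European call and put with the same parameters.)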